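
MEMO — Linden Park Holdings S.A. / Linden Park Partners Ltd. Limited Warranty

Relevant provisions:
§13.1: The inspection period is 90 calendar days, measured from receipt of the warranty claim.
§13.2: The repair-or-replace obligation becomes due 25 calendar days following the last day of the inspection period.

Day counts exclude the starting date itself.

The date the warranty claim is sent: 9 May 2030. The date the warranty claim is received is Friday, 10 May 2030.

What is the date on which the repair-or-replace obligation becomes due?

2 September 2030

The last day of the inspection period: 10 May 2030 + 90 days = 8 August 2030.
The date on which the repair-or-replace obligation becomes due: 25 calendar days after 8 August 2030 is 2 September 2030.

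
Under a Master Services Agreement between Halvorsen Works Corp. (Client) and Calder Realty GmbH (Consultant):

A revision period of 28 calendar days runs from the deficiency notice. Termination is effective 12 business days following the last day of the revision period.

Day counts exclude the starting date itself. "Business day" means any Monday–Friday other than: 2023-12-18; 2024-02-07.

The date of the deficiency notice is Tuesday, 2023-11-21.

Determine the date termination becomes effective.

2024-01-04

Adding 28 calendar days to 2023-11-21 gives 2023-12-19, which is the last day of the revision period.
The date termination becomes effective: counting 12 business days from Tuesday, 2023-12-19 (Dec 20, Dec 21, Dec 22, Dec 25, …, Jan 2, Jan 3, Jan 4, skipping weekends) reaches Thursday, 2024-01-04.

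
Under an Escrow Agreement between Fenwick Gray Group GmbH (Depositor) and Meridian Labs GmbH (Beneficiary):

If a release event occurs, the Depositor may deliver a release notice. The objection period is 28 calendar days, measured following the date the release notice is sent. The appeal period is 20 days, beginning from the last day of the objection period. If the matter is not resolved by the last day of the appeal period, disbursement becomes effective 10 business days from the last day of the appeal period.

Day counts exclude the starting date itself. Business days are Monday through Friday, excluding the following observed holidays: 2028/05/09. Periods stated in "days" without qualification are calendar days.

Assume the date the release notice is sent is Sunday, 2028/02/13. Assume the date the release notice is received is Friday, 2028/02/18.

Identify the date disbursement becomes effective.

The last day of the objection period: 2028/02/13 + 28 days = 2028/03/12.
The last day of the appeal period: 2028/03/12 + 20 days = 2028/04/01.
From Saturday, 2028/04/01, 10 business days (Apr 3, Apr 4, Apr 5, Apr 6, Apr 7, Apr 10, Apr 11, Apr 12, Apr 13, Apr 14, skipping weekends) brings us to Friday, 2028/04/14, which is the date disbursement becomes effective.

2028/04/14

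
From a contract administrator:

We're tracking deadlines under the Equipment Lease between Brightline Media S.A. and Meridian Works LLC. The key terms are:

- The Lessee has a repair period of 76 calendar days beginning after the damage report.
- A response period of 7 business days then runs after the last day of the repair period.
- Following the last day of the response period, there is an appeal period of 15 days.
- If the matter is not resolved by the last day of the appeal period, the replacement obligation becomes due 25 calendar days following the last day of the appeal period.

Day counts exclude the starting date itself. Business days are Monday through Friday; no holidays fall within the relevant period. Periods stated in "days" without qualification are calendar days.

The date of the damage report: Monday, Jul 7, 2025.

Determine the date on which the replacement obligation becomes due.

Nov 9, 2025

The last day of the repair period: 76 calendar days after Jul 7, 2025 is Sep 21, 2025.
From Sunday, Sep 21, 2025, 7 business days (Sep 22, Sep 23, Sep 24, Sep 25, Sep 26, Sep 29, Sep 30, skipping weekends) brings us to Tuesday, Sep 30, 2025, which is the last day of the response period.
The last day of the appeal period: Sep 30, 2025 + 15 days = Oct 15, 2025.
The date on which the replacement obligation becomes due: 25 calendar days after Oct 15, 2025 is Nov 9, 2025.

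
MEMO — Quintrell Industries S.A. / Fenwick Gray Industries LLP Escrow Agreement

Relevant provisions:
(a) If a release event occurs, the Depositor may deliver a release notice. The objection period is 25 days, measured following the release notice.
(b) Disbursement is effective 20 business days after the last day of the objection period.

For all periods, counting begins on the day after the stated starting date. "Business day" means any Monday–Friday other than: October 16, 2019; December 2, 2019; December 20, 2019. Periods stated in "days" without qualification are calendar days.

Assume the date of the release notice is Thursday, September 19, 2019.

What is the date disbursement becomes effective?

November 12, 2019

The last day of the objection period: 25 calendar days after September 19, 2019 is October 14, 2019.
From Monday, October 14, 2019, 20 business days (Oct 15, Oct 17, Oct 18, Oct 21, …, Nov 8, Nov 11, Nov 12, skipping weekends and the listed holiday on Oct 16) brings us to Tuesday, November 12, 2019, which is the date disbursement becomes effective.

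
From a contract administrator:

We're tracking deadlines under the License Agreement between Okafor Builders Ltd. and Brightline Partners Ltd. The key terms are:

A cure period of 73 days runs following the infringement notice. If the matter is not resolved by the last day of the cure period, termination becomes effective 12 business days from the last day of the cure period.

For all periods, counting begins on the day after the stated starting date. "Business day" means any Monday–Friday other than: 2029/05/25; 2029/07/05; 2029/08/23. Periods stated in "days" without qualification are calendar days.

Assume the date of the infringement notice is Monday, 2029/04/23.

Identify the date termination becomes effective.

Adding 73 calendar days to 2029/04/23 gives 2029/07/05, which is the last day of the cure period.
From Thursday, 2029/07/05, 12 business days (Jul 6, Jul 9, Jul 10, Jul 11, …, Jul 19, Jul 20, Jul 23, skipping weekends) brings us to Monday, 2029/07/23, which is the date termination becomes effective.

2029/07/23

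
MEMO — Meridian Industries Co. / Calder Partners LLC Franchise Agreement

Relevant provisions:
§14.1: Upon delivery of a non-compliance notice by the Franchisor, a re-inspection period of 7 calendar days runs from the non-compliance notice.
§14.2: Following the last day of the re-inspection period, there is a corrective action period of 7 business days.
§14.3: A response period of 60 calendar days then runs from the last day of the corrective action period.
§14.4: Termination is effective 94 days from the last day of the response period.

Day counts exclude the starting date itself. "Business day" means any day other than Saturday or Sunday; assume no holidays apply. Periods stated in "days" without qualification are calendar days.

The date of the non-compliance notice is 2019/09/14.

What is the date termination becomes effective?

2020/03/03

The last day of the re-inspection period: 2019/09/14 + 7 days = 2019/09/21.
From Saturday, 2019/09/21, 7 business days (Sep 23, Sep 24, Sep 25, Sep 26, Sep 27, Sep 30, Oct 1, skipping weekends) brings us to Tuesday, 2019/10/01, which is the last day of the corrective action period.
Adding 60 calendar days to 2019/10/01 gives 2019/11/30, which is the last day of the response period.
The date termination becomes effective: 94 calendar days after 2019/11/30 is 2020/03/03.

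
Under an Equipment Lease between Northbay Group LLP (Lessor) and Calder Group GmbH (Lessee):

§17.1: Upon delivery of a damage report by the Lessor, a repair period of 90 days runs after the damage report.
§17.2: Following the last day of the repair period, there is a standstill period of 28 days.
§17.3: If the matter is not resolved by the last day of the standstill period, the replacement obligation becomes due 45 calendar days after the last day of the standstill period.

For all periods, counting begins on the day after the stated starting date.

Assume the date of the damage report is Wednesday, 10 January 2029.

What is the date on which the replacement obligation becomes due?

The last day of the repair period: 10 January 2029 + 90 days = 10 April 2029.
Adding 28 calendar days to 10 April 2029 gives 8 May 2029, which is the last day of the standstill period.
Adding 45 calendar days to 8 May 2029 gives 22 June 2029, which is the date on which the replacement obligation becomes due.

22 June 2029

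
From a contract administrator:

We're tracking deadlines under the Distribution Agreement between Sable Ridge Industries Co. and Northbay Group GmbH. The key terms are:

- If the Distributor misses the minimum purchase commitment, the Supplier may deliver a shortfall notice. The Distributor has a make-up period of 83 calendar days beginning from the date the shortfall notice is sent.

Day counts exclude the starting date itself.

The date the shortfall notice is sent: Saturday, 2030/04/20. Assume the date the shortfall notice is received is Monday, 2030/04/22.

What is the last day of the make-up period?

2030/07/12

The last day of the make-up period: 83 calendar days after 2030/04/20 is 2030/07/12.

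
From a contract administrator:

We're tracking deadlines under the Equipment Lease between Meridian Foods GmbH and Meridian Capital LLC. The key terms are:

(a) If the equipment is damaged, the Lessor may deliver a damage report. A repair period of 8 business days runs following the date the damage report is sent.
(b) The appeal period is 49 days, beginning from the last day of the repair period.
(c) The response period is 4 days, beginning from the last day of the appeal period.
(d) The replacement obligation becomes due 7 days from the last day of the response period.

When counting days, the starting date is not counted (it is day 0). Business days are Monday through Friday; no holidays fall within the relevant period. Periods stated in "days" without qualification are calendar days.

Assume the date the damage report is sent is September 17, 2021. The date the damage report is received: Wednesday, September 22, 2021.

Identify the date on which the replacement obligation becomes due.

The last day of the repair period: 8 business days after Friday, September 17, 2021, skipping weekends — Sep 20, Sep 21, Sep 22, Sep 23, Sep 24, Sep 27, Sep 28, Sep 29 — lands on Wednesday, September 29, 2021.
The last day of the appeal period: September 29, 2021 + 49 days = November 17, 2021.
The last day of the response period: November 17, 2021 + 4 days = November 21, 2021.
The date on which the replacement obligation becomes due: November 21, 2021 + 7 days = November 28, 2021.

November 28, 2021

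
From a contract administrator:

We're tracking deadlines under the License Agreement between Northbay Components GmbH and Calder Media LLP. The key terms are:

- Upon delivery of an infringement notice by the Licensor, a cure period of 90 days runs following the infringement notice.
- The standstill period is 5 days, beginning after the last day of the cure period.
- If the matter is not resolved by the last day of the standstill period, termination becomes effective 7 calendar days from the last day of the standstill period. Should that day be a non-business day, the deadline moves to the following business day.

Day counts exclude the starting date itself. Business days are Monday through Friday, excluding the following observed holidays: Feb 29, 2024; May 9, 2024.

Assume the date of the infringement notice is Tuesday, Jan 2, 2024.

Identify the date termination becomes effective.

Apr 15, 2024

The last day of the cure period: 90 calendar days after Jan 2, 2024 is Apr 1, 2024.
Adding 5 calendar days to Apr 1, 2024 gives Apr 6, 2024, which is the last day of the standstill period.
The date termination becomes effective: 7 calendar days after Apr 6, 2024 is Apr 13, 2024. That falls on a Saturday, so it rolls to the next business day, Monday, Apr 15, 2024.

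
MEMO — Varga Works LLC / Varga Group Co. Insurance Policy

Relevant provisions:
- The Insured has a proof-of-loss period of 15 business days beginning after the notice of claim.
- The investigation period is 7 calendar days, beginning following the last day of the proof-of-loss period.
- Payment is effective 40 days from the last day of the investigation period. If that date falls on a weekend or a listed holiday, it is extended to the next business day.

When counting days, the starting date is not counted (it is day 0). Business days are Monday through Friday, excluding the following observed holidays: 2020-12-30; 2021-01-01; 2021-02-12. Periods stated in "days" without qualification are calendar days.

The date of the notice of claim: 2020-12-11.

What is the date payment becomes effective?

2021-02-22

The last day of the proof-of-loss period: counting 15 business days from Friday, 2020-12-11 (Dec 14, Dec 15, Dec 16, Dec 17, …, Dec 31, Jan 4, Jan 5, skipping weekends and the listed holidays on Dec 30, Jan 1) reaches Tuesday, 2021-01-05.
The last day of the investigation period: 7 calendar days after 2021-01-05 is 2021-01-12.
Adding 40 calendar days to 2021-01-12 gives 2021-02-21, which is the date payment becomes effective. That falls on a Sunday, so it rolls to the next business day, Monday, 2021-02-22.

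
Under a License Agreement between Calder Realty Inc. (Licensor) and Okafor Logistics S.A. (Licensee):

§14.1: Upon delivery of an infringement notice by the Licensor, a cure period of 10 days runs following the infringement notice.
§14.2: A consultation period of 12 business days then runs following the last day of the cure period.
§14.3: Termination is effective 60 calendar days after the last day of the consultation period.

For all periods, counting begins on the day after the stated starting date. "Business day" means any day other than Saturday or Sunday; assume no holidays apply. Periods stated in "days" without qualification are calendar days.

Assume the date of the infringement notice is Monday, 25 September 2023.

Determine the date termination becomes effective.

The last day of the cure period: 25 September 2023 + 10 days = 5 October 2023.
The last day of the consultation period: counting 12 business days from Thursday, 5 October 2023 (Oct 6, Oct 9, Oct 10, Oct 11, …, Oct 19, Oct 20, Oct 23, skipping weekends) reaches Monday, 23 October 2023.
Adding 60 calendar days to 23 October 2023 gives 22 December 2023, which is the date termination becomes effective.

22 December 2023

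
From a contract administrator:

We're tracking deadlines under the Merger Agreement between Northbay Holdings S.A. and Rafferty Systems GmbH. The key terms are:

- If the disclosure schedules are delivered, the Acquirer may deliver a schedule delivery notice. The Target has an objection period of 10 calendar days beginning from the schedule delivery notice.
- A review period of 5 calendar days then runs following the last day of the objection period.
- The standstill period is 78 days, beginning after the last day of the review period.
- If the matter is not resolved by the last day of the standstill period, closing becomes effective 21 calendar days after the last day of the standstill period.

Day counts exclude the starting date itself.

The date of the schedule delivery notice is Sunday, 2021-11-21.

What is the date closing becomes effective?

2022-03-15

Adding 10 calendar days to 2021-11-21 gives 2021-12-01, which is the last day of the objection period.
The last day of the review period: 2021-12-01 + 5 days = 2021-12-06.
The last day of the standstill period: 2021-12-06 + 78 days = 2022-02-22.
The date closing becomes effective: 2022-02-22 + 21 days = 2022-03-15.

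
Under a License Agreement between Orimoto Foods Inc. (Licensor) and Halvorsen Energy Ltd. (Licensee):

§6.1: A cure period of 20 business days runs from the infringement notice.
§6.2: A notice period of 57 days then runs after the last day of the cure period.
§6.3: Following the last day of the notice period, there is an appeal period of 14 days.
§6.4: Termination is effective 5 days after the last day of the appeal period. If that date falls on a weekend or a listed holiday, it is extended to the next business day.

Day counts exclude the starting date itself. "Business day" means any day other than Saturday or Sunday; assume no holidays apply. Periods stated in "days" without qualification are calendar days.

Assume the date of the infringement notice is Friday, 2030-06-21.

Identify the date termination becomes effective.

2030-10-03

From Friday, 2030-06-21, 20 business days (Jun 24, Jun 25, Jun 26, Jun 27, …, Jul 17, Jul 18, Jul 19, skipping weekends) brings us to Friday, 2030-07-19, which is the last day of the cure period.
The last day of the notice period: 2030-07-19 + 57 days = 2030-09-14.
The last day of the appeal period: 14 calendar days after 2030-09-14 is 2030-09-28.
The date termination becomes effective: 5 calendar days after 2030-09-28 is 2030-10-03. 2030-10-03 is a Thursday, so no roll-forward applies.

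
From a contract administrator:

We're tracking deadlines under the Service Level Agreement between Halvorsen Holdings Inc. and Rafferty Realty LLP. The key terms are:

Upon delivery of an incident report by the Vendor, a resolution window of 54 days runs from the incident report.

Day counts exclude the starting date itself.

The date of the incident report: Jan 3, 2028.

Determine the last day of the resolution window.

Feb 26, 2028

The last day of the resolution window: 54 calendar days after Jan 3, 2028 is Feb 26, 2028.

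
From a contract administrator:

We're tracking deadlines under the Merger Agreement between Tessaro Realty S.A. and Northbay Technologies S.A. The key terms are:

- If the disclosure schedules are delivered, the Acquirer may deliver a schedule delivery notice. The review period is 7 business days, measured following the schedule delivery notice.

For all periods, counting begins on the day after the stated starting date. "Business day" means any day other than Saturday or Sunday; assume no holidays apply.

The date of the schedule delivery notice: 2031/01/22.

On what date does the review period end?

2031/01/31

From Wednesday, 2031/01/22, 7 business days (Jan 23, Jan 24, Jan 27, Jan 28, Jan 29, Jan 30, Jan 31, skipping weekends) brings us to Friday, 2031/01/31, which is the last day of the review period.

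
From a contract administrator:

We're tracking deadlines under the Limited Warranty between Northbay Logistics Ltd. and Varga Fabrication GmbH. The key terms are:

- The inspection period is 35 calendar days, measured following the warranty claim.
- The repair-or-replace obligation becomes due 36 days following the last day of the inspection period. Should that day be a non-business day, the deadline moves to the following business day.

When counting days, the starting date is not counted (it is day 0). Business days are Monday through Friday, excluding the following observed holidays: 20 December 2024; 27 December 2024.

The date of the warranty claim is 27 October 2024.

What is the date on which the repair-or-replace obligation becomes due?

The last day of the inspection period: 27 October 2024 + 35 days = 1 December 2024.
The date on which the repair-or-replace obligation becomes due: 36 calendar days after 1 December 2024 is 6 January 2025. 6 January 2025 is a Monday and is not a listed holiday, so no roll-forward applies.

6 January 2025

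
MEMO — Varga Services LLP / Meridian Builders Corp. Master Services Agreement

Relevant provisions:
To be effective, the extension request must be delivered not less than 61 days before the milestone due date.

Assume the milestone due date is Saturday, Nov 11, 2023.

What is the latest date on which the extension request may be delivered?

Counting back 61 calendar days from Nov 11, 2023 gives Sep 11, 2023.

Sep 11, 2023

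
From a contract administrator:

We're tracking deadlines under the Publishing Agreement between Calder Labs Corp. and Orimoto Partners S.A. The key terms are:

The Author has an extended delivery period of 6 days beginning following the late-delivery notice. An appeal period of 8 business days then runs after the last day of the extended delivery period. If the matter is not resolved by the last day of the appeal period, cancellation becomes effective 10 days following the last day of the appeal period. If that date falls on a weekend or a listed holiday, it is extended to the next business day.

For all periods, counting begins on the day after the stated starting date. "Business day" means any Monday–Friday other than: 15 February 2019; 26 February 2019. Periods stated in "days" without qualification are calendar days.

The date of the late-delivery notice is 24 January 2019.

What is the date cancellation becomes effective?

21 February 2019

Adding 6 calendar days to 24 January 2019 gives 30 January 2019, which is the last day of the extended delivery period.
From Wednesday, 30 January 2019, 8 business days (Jan 31, Feb 1, Feb 4, Feb 5, Feb 6, Feb 7, Feb 8, Feb 11, skipping weekends) brings us to Monday, 11 February 2019, which is the last day of the appeal period.
Adding 10 calendar days to 11 February 2019 gives 21 February 2019, which is the date cancellation becomes effective. 21 February 2019 is a Thursday and is not a listed holiday, so no roll-forward applies.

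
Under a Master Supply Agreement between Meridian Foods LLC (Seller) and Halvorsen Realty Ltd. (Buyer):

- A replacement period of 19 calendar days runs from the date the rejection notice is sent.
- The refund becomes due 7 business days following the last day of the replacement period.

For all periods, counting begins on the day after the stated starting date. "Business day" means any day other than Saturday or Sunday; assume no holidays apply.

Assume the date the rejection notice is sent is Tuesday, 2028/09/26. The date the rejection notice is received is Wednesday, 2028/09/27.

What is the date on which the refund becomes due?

2028/10/24

Adding 19 calendar days to 2028/09/26 gives 2028/10/15, which is the last day of the replacement period.
From Sunday, 2028/10/15, 7 business days (Oct 16, Oct 17, Oct 18, Oct 19, Oct 20, Oct 23, Oct 24, skipping weekends) brings us to Tuesday, 2028/10/24, which is the date on which the refund becomes due.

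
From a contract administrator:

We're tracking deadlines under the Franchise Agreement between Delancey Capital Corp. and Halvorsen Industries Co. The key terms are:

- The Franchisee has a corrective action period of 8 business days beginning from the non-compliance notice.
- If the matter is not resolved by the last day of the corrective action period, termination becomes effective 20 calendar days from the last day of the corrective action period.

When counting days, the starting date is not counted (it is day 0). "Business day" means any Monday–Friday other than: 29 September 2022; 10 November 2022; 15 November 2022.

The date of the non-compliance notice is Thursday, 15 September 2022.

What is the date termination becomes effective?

17 October 2022

The last day of the corrective action period: counting 8 business days from Thursday, 15 September 2022 (Sep 16, Sep 19, Sep 20, Sep 21, Sep 22, Sep 23, Sep 26, Sep 27, skipping weekends) reaches Tuesday, 27 September 2022.
The date termination becomes effective: 27 September 2022 + 20 days = 17 October 2022.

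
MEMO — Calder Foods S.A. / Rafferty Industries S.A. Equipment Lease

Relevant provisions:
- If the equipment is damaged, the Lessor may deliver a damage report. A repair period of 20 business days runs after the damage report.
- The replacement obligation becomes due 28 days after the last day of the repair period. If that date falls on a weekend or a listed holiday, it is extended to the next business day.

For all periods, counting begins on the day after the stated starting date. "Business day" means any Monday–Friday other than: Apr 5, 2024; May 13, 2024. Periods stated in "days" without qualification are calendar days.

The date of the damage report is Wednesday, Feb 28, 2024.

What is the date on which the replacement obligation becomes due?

Apr 24, 2024

From Wednesday, Feb 28, 2024, 20 business days (Feb 29, Mar 1, Mar 4, Mar 5, …, Mar 25, Mar 26, Mar 27, skipping weekends) brings us to Wednesday, Mar 27, 2024, which is the last day of the repair period.
The date on which the replacement obligation becomes due: Mar 27, 2024 + 28 days = Apr 24, 2024. Apr 24, 2024 is a Wednesday and is not a listed holiday, so no roll-forward applies.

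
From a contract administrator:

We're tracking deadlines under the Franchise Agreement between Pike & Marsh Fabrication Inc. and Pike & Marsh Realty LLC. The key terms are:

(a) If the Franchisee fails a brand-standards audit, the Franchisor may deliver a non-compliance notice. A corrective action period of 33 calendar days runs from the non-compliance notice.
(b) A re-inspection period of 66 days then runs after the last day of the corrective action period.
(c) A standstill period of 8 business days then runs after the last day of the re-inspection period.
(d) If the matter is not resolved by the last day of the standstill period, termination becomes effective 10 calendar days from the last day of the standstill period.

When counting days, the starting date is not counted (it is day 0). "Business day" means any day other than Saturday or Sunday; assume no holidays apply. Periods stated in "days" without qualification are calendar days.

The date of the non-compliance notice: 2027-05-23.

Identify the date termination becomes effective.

2027-09-19

Adding 33 calendar days to 2027-05-23 gives 2027-06-25, which is the last day of the corrective action period.
Adding 66 calendar days to 2027-06-25 gives 2027-08-30, which is the last day of the re-inspection period.
The last day of the standstill period: counting 8 business days from Monday, 2027-08-30 (Aug 31, Sep 1, Sep 2, Sep 3, Sep 6, Sep 7, Sep 8, Sep 9, skipping weekends) reaches Thursday, 2027-09-09.
Adding 10 calendar days to 2027-09-09 gives 2027-09-19, which is the date termination becomes effective.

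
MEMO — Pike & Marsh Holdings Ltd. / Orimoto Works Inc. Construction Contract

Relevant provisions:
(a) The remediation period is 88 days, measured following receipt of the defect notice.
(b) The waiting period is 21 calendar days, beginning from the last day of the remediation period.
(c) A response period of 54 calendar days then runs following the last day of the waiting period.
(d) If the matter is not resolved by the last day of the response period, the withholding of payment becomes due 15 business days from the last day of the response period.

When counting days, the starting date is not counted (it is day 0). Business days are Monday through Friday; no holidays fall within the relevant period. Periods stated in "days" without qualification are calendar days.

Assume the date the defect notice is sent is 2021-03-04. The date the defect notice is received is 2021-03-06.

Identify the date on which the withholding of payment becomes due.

The last day of the remediation period: 88 calendar days after 2021-03-06 is 2021-06-02.
The last day of the waiting period: 2021-06-02 + 21 days = 2021-06-23.
The last day of the response period: 54 calendar days after 2021-06-23 is 2021-08-16.
From Monday, 2021-08-16, 15 business days (Aug 17, Aug 18, Aug 19, Aug 20, …, Sep 2, Sep 3, Sep 6, skipping weekends) brings us to Monday, 2021-09-06, which is the date on which the withholding of payment becomes due.

2021-09-06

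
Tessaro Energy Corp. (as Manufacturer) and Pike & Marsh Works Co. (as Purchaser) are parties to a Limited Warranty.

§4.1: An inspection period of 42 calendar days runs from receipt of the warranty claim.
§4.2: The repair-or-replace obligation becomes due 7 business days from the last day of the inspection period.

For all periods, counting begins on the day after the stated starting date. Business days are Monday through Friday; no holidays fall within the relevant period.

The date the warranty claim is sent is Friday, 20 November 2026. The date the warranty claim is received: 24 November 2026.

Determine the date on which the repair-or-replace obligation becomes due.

Adding 42 calendar days to 24 November 2026 gives 5 January 2027, which is the last day of the inspection period.
From Tuesday, 5 January 2027, 7 business days (Jan 6, Jan 7, Jan 8, Jan 11, Jan 12, Jan 13, Jan 14, skipping weekends) brings us to Thursday, 14 January 2027, which is the date on which the repair-or-replace obligation becomes due.

14 January 2027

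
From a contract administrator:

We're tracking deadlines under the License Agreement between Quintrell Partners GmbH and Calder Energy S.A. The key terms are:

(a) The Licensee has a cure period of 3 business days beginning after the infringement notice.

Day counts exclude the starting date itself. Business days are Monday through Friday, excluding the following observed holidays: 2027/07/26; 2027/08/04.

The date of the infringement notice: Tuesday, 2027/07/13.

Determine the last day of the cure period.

2027/07/16

From Tuesday, 2027/07/13, 3 business days (Jul 14, Jul 15, Jul 16, skipping weekends) brings us to Friday, 2027/07/16, which is the last day of the cure period.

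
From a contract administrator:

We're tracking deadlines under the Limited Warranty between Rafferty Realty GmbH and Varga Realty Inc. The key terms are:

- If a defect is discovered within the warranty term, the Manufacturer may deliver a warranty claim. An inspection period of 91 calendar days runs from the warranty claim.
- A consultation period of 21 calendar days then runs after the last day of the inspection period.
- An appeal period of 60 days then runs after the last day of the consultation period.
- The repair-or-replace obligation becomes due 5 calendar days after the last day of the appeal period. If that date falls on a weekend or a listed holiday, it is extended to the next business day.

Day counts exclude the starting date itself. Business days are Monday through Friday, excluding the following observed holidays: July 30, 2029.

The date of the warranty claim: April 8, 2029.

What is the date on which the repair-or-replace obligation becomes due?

October 2, 2029

Adding 91 calendar days to April 8, 2029 gives July 8, 2029, which is the last day of the inspection period.
Adding 21 calendar days to July 8, 2029 gives July 29, 2029, which is the last day of the consultation period.
The last day of the appeal period: July 29, 2029 + 60 days = September 27, 2029.
Adding 5 calendar days to September 27, 2029 gives October 2, 2029, which is the date on which the repair-or-replace obligation becomes due. October 2, 2029 is a Tuesday and is not a listed holiday, so no roll-forward applies.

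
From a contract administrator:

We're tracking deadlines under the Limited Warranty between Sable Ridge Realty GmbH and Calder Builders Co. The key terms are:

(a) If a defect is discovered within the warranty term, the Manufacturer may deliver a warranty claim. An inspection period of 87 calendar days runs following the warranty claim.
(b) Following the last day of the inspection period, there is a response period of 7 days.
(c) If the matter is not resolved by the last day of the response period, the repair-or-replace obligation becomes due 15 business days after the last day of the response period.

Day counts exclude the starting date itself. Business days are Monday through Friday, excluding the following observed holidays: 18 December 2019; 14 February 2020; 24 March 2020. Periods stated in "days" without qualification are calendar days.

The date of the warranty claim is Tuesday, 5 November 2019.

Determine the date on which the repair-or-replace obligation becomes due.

The last day of the inspection period: 87 calendar days after 5 November 2019 is 31 January 2020.
The last day of the response period: 7 calendar days after 31 January 2020 is 7 February 2020.
The date on which the repair-or-replace obligation becomes due: counting 15 business days from Friday, 7 February 2020 (Feb 10, Feb 11, Feb 12, Feb 13, …, Feb 27, Feb 28, Mar 2, skipping weekends and the listed holiday on Feb 14) reaches Monday, 2 March 2020.

2 March 2020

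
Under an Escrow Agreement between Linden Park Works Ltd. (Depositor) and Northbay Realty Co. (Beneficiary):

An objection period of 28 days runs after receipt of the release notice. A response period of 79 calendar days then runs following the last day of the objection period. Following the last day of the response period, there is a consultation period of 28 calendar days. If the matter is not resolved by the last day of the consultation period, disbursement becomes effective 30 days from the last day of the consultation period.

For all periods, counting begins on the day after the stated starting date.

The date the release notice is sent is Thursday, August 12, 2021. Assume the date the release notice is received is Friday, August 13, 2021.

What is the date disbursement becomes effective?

January 25, 2022

Adding 28 calendar days to August 13, 2021 gives September 10, 2021, which is the last day of the objection period.
The last day of the response period: 79 calendar days after September 10, 2021 is November 28, 2021.
Adding 28 calendar days to November 28, 2021 gives December 26, 2021, which is the last day of the consultation period.
The date disbursement becomes effective: December 26, 2021 + 30 days = January 25, 2022.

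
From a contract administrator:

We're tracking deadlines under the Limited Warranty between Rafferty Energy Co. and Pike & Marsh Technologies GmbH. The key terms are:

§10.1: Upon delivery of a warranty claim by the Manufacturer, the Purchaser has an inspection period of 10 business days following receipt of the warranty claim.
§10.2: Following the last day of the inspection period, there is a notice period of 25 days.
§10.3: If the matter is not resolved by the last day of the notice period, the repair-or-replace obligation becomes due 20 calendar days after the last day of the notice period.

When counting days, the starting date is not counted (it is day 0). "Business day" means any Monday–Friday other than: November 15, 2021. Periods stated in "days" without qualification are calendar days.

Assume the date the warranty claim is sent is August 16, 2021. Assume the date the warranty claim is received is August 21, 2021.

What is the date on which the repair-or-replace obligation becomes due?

From Saturday, August 21, 2021, 10 business days (Aug 23, Aug 24, Aug 25, Aug 26, Aug 27, Aug 30, Aug 31, Sep 1, Sep 2, Sep 3, skipping weekends) brings us to Friday, September 3, 2021, which is the last day of the inspection period.
Adding 25 calendar days to September 3, 2021 gives September 28, 2021, which is the last day of the notice period.
The date on which the repair-or-replace obligation becomes due: September 28, 2021 + 20 days = October 18, 2021.

October 18, 2021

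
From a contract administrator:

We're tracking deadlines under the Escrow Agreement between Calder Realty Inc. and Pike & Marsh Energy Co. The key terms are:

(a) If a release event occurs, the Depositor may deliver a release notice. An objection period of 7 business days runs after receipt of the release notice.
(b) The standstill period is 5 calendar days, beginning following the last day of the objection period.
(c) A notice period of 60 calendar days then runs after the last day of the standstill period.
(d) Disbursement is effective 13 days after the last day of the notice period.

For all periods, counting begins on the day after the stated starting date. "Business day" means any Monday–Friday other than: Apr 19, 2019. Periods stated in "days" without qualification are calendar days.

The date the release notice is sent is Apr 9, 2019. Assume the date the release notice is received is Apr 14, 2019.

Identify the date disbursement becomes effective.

Jul 11, 2019

The last day of the objection period: 7 business days after Sunday, Apr 14, 2019, skipping weekends and the listed holiday on Apr 19 — Apr 15, Apr 16, Apr 17, Apr 18, Apr 22, Apr 23, Apr 24 — lands on Wednesday, Apr 24, 2019.
Adding 5 calendar days to Apr 24, 2019 gives Apr 29, 2019, which is the last day of the standstill period.
The last day of the notice period: Apr 29, 2019 + 60 days = Jun 28, 2019.
The date disbursement becomes effective: 13 calendar days after Jun 28, 2019 is Jul 11, 2019.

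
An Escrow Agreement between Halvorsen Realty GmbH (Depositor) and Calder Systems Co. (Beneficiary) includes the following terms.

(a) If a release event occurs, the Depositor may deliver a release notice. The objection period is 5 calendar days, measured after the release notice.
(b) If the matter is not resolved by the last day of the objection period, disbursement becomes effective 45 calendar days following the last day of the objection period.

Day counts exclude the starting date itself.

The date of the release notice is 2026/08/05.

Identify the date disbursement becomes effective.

2026/09/24

The last day of the objection period: 5 calendar days after 2026/08/05 is 2026/08/10.
Adding 45 calendar days to 2026/08/10 gives 2026/09/24, which is the date disbursement becomes effective.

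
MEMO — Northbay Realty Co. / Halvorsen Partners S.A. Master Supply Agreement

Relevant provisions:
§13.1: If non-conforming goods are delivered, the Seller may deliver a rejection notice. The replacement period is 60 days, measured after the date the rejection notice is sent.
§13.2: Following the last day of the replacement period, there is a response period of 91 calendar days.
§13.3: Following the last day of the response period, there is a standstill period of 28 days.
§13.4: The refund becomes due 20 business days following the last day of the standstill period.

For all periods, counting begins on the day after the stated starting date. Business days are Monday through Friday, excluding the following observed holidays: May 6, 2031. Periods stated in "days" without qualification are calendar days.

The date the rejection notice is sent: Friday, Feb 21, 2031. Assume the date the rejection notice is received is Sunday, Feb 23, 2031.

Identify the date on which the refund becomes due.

Sep 16, 2031

The last day of the replacement period: Feb 21, 2031 + 60 days = Apr 22, 2031.
Adding 91 calendar days to Apr 22, 2031 gives Jul 22, 2031, which is the last day of the response period.
The last day of the standstill period: 28 calendar days after Jul 22, 2031 is Aug 19, 2031.
From Tuesday, Aug 19, 2031, 20 business days (Aug 20, Aug 21, Aug 22, Aug 25, …, Sep 12, Sep 15, Sep 16, skipping weekends) brings us to Tuesday, Sep 16, 2031, which is the date on which the refund becomes due.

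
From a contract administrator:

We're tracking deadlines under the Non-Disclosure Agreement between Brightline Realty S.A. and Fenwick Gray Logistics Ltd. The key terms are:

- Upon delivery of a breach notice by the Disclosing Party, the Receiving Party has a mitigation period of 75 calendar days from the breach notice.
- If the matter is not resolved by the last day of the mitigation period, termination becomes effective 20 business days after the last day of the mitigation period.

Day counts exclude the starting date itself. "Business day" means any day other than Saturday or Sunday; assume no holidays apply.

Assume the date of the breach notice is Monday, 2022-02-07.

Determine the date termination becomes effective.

The last day of the mitigation period: 75 calendar days after 2022-02-07 is 2022-04-23.
The date termination becomes effective: 20 business days after Saturday, 2022-04-23, skipping weekends — Apr 25, Apr 26, Apr 27, Apr 28, …, May 18, May 19, May 20 — lands on Friday, 2022-05-20.

2022-05-20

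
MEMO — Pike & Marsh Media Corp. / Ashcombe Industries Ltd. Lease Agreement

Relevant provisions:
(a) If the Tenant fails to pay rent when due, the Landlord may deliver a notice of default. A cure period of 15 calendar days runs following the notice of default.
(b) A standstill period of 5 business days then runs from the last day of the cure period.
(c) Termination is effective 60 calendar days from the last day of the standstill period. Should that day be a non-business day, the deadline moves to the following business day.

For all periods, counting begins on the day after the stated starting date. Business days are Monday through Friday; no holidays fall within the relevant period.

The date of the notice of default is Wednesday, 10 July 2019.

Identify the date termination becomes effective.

The last day of the cure period: 10 July 2019 + 15 days = 25 July 2019.
From Thursday, 25 July 2019, 5 business days (Jul 26, Jul 29, Jul 30, Jul 31, Aug 1, skipping weekends) brings us to Thursday, 1 August 2019, which is the last day of the standstill period.
The date termination becomes effective: 1 August 2019 + 60 days = 30 September 2019. 30 September 2019 is a Monday, so no roll-forward applies.

30 September 2019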